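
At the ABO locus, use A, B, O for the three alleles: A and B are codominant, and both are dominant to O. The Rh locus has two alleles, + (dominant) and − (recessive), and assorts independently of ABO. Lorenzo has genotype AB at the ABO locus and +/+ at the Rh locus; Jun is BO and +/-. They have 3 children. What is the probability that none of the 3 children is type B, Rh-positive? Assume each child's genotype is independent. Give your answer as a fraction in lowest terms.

1/8

ABO cross AB × BO → 1/4 A, 1/2 B, 1/4 AB.
Rh cross +/+ × +/- → 1 Rh+; so P(type B, Rh-positive) = 1/2 × 1 = 1/2 per child.
P(not type B, Rh-positive) = 1/2 for one child; (1/2)^3 = 1/8.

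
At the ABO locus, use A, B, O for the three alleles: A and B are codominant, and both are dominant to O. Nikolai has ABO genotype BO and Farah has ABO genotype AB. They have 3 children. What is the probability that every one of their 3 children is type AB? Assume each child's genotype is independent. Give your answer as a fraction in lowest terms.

1/64

ABO cross BO × AB → 1/4 A, 1/2 B, 1/4 AB.
So P(type AB) = 1/4 per child.
All 3 independent: (1/4)^3 = 1/64.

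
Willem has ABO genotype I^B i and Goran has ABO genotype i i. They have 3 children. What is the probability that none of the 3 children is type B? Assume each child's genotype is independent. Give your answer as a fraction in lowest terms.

1/8

ABO cross I^B i × i i → 1/2 O, 1/2 B.
So P(type B) = 1/2 per child.
P(not type B) = 1/2 for one child; (1/2)^3 = 1/8.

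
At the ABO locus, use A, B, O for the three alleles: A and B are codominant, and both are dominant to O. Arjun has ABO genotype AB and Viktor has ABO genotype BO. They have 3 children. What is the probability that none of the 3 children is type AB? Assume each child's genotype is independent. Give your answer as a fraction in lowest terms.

27/64

ABO cross AB × BO → 1/4 A, 1/2 B, 1/4 AB.
So P(type AB) = 1/4 per child.
P(not type AB) = 3/4 for one child; (3/4)^3 = 27/64.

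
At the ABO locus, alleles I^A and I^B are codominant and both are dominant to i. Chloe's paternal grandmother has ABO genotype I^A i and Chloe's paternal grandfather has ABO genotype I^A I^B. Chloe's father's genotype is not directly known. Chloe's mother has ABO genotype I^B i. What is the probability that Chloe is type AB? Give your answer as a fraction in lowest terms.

Chloe's father's ABO genotype from I^A i × I^A I^B: 1/4 I^A I^A, 1/4 I^A I^B, 1/4 I^A i, 1/4 I^B i.
Crossing each possibility with the mother I^B i and summing P(type AB): 1/4·1/2 + 1/4·1/4 + 1/4·1/4 + 1/4·0 = 1/4.

1/4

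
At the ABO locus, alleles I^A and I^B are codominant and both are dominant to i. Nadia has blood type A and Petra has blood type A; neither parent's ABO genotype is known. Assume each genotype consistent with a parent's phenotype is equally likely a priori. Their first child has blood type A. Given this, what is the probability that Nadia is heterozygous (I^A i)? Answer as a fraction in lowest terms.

Possible genotypes: Nadia ∈ {I^A I^A, I^A i}; Petra ∈ {I^A I^A, I^A i}.
Weight each parental genotype pair by prior × P(type-A child):
  I^A I^A × I^A I^A: posterior weight 4/15.
  I^A I^A × I^A i: posterior weight 4/15.
  I^A i × I^A I^A: posterior weight 4/15.
  I^A i × I^A i: posterior weight 1/5.
Sum the posterior weight over pairs where Nadia is I^A i: 7/15.

7/15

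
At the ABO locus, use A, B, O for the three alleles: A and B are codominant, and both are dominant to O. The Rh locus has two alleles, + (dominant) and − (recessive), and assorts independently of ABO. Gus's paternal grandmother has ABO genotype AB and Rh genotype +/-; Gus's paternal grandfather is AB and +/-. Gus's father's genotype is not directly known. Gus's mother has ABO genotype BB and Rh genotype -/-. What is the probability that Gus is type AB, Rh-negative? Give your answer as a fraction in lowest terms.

1/4

Gus's father's ABO genotype from AB × AB: 1/4 AA, 1/2 AB, 1/4 BB.
Crossing each possibility with the mother BB and summing P(type AB): 1/4·1 + 1/2·1/2 + 1/4·0 = 1/2.
Similarly for Rh via the father's Rh distribution: P(Rh-) = 1/2.
Independent loci: 1/2 × 1/2 = 1/4.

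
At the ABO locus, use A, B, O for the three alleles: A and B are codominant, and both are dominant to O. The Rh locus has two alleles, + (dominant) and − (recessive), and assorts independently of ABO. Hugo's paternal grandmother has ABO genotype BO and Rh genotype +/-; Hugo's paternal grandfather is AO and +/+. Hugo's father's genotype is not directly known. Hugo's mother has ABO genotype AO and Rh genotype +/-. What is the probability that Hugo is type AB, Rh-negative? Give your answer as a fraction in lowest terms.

1/64

Hugo's father's ABO genotype from BO × AO: 1/4 AB, 1/4 AO, 1/4 BO, 1/4 OO.
Crossing each possibility with the mother AO and summing P(type AB): 1/4·1/4 + 1/4·0 + 1/4·1/4 + 1/4·0 = 1/8.
Similarly for Rh via the father's Rh distribution: P(Rh-) = 1/8.
Independent loci: 1/8 × 1/8 = 1/64.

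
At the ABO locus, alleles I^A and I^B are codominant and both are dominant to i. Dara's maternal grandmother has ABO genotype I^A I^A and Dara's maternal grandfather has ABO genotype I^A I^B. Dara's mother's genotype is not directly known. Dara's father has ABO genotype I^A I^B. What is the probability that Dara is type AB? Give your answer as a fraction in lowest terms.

1/2

Dara's mother's ABO genotype from I^A I^A × I^A I^B: 1/2 I^A I^A, 1/2 I^A I^B.
Crossing each possibility with the father I^A I^B and summing P(type AB): 1/2·1/2 + 1/2·1/2 = 1/2.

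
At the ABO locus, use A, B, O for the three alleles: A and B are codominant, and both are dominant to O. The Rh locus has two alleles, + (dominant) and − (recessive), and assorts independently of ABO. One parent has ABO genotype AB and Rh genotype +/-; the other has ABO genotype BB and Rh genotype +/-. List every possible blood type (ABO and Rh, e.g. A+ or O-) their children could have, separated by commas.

B+, B-, AB+, AB-

Gametes from AB × BB give offspring ABO genotypes AB, BB, i.e. phenotypes B, AB.
Rh cross +/- × +/- → phenotypes Rh+, Rh-.
Combining independently: B+, B-, AB+, AB-.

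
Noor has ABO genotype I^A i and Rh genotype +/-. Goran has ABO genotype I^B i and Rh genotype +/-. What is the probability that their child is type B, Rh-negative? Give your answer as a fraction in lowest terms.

1/16

ABO cross I^A i × I^B i → offspring phenotypes: 1/4 O, 1/4 A, 1/4 B, 1/4 AB.
Rh cross +/- × +/- → 3/4 Rh+, 1/4 Rh-.
Independent loci: P(type B, Rh-negative) = 1/4 × 1/4 = 1/16.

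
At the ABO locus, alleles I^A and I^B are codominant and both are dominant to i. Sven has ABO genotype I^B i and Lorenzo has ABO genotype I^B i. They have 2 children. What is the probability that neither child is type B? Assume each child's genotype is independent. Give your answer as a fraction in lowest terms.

ABO cross I^B i × I^B i → 1/4 O, 3/4 B.
So P(type B) = 3/4 per child.
P(not type B) = 1/4 for one child; (1/4)^2 = 1/16.

1/16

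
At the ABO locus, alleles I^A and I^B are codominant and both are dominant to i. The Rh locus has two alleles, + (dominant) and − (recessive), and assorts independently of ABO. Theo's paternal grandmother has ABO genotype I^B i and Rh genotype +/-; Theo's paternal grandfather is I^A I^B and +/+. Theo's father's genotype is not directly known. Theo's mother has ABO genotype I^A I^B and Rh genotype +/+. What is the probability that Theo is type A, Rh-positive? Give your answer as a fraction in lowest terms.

1/4

Theo's father's ABO genotype from I^B i × I^A I^B: 1/4 I^A I^B, 1/4 I^A i, 1/4 I^B I^B, 1/4 I^B i.
Crossing each possibility with the mother I^A I^B and summing P(type A): 1/4·1/4 + 1/4·1/2 + 1/4·0 + 1/4·1/4 = 1/4.
Similarly for Rh via the father's Rh distribution: P(Rh+) = 1.
Independent loci: 1/4 × 1 = 1/4.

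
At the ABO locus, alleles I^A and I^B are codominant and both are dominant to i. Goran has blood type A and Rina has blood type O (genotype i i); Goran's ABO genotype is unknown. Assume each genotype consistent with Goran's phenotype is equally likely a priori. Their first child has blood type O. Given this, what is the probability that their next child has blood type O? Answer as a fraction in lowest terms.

1/2

Possible genotypes: Goran ∈ {I^A I^A, I^A i}; Rina ∈ {i i}.
Weight each parental genotype pair by prior × P(type-O child):
  I^A i × i i: posterior weight 1; P(next child type O) = 1/2.
Weighted sum = 1/2.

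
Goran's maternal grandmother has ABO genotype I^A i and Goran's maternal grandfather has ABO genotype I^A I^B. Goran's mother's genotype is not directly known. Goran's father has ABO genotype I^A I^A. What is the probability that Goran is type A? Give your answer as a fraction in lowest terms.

3/4

Goran's mother's ABO genotype from I^A i × I^A I^B: 1/4 I^A I^A, 1/4 I^A I^B, 1/4 I^A i, 1/4 I^B i.
Crossing each possibility with the father I^A I^A and summing P(type A): 1/4·1 + 1/4·1/2 + 1/4·1 + 1/4·1/2 = 3/4.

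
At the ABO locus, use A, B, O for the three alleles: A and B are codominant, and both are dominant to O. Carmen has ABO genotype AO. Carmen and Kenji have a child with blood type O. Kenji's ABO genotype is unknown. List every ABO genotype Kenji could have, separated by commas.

For each candidate genotype of Kenji, check whether crossing it with AO can produce every observed child phenotype.
  AA → possible child types {A} ✗
  AB → possible child types {A, B, AB} ✗
  AO → possible child types {O, A} ✓
  BB → possible child types {B, AB} ✗
  BO → possible child types {O, A, B, AB} ✓
  OO → possible child types {O, A} ✓

AO, BO, OO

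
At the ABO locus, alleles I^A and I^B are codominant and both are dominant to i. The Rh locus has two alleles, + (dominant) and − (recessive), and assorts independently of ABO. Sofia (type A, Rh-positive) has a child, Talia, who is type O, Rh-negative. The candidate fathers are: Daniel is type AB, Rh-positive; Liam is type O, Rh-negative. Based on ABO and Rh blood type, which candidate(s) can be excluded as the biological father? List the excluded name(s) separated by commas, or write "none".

Daniel

A candidate is excluded only if no genotype consistent with his phenotype could produce a type O, Rh-negative child with a type A, Rh-positive mother.
Daniel (type AB, Rh+): no genotype consistent with that phenotype can produce a type-O Rh- child with a type-A mother.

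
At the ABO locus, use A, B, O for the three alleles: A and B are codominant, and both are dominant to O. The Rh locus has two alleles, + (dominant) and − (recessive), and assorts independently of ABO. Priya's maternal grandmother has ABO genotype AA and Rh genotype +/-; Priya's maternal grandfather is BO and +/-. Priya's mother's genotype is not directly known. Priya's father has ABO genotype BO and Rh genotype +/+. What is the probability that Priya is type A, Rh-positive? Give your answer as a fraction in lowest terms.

1/4

Priya's mother's ABO genotype from AA × BO: 1/2 AB, 1/2 AO.
Crossing each possibility with the father BO and summing P(type A): 1/2·1/4 + 1/2·1/4 = 1/4.
Similarly for Rh via the mother's Rh distribution: P(Rh+) = 1.
Independent loci: 1/4 × 1 = 1/4.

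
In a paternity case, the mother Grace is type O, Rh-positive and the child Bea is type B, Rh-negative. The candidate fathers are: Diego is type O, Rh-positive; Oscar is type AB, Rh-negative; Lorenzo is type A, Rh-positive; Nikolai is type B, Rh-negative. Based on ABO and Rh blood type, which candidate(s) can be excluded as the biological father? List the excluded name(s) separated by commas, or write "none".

A candidate is excluded only if no genotype consistent with his phenotype could produce a type B, Rh-negative child with a type O, Rh-positive mother.
Diego (type O, Rh+): no genotype consistent with that phenotype can produce a type-B Rh- child with a type-O mother.
Lorenzo (type A, Rh+): no genotype consistent with that phenotype can produce a type-B Rh- child with a type-O mother.

Diego, Lorenzo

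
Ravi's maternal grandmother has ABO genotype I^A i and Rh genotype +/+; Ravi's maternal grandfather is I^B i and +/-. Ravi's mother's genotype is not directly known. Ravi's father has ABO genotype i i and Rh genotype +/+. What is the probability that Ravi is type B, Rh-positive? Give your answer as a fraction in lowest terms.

1/4

Ravi's mother's ABO genotype from I^A i × I^B i: 1/4 I^A I^B, 1/4 I^A i, 1/4 I^B i, 1/4 i i.
Crossing each possibility with the father i i and summing P(type B): 1/4·1/2 + 1/4·0 + 1/4·1/2 + 1/4·0 = 1/4.
Similarly for Rh via the mother's Rh distribution: P(Rh+) = 1.
Independent loci: 1/4 × 1 = 1/4.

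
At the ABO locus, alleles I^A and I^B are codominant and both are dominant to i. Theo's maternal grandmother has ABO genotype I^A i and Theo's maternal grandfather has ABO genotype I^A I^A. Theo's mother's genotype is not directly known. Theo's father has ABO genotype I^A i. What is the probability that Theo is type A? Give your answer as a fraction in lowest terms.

Theo's mother's ABO genotype from I^A i × I^A I^A: 1/2 I^A I^A, 1/2 I^A i.
Crossing each possibility with the father I^A i and summing P(type A): 1/2·1 + 1/2·3/4 = 7/8.

7/8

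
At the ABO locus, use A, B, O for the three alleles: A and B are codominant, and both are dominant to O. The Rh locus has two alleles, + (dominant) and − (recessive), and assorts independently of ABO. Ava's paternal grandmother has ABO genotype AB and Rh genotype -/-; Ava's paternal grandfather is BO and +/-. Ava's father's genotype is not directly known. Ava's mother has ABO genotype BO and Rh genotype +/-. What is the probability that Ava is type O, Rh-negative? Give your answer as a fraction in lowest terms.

Ava's father's ABO genotype from AB × BO: 1/4 AB, 1/4 AO, 1/4 BB, 1/4 BO.
Crossing each possibility with the mother BO and summing P(type O): 1/4·0 + 1/4·1/4 + 1/4·0 + 1/4·1/4 = 1/8.
Similarly for Rh via the father's Rh distribution: P(Rh-) = 3/8.
Independent loci: 1/8 × 3/8 = 3/64.

3/64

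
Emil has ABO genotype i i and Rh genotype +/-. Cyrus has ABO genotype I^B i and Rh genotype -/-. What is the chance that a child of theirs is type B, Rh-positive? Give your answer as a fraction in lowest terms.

ABO cross i i × I^B i → offspring phenotypes: 1/2 O, 1/2 B.
Rh cross +/- × -/- → 1/2 Rh+, 1/2 Rh-.
Independent loci: P(type B, Rh-positive) = 1/2 × 1/2 = 1/4.

1/4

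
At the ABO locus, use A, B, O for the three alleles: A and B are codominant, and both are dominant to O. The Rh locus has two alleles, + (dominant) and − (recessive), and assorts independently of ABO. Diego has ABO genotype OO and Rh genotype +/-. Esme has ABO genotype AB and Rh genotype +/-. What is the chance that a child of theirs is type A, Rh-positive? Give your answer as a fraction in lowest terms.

ABO cross OO × AB → offspring phenotypes: 1/2 A, 1/2 B.
Rh cross +/- × +/- → 3/4 Rh+, 1/4 Rh-.
Independent loci: P(type A, Rh-positive) = 1/2 × 3/4 = 3/8.

3/8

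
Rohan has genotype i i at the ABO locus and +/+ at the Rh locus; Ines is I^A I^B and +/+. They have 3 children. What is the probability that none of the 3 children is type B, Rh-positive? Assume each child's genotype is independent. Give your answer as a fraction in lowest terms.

1/8

ABO cross i i × I^A I^B → 1/2 A, 1/2 B.
Rh cross +/+ × +/+ → 1 Rh+; so P(type B, Rh-positive) = 1/2 × 1 = 1/2 per child.
P(not type B, Rh-positive) = 1/2 for one child; (1/2)^3 = 1/8.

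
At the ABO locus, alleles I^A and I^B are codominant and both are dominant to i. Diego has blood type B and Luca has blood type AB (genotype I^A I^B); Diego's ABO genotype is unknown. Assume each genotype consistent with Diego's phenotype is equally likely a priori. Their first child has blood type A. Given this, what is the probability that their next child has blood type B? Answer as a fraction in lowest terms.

1/2

Possible genotypes: Diego ∈ {I^B I^B, I^B i}; Luca ∈ {I^A I^B}.
Weight each parental genotype pair by prior × P(type-A child):
  I^B i × I^A I^B: posterior weight 1; P(next child type B) = 1/2.
Weighted sum = 1/2.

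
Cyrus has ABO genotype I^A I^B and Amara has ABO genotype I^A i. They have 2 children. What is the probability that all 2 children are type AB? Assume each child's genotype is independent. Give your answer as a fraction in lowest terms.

ABO cross I^A I^B × I^A i → 1/2 A, 1/4 B, 1/4 AB.
So P(type AB) = 1/4 per child.
All 2 independent: (1/4)^2 = 1/16.

1/16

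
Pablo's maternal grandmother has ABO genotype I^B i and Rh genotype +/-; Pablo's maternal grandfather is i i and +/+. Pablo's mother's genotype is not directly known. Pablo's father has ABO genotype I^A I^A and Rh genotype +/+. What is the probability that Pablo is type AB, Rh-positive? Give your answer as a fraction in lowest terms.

1/4

Pablo's mother's ABO genotype from I^B i × i i: 1/2 I^B i, 1/2 i i.
Crossing each possibility with the father I^A I^A and summing P(type AB): 1/2·1/2 + 1/2·0 = 1/4.
Similarly for Rh via the mother's Rh distribution: P(Rh+) = 1.
Independent loci: 1/4 × 1 = 1/4.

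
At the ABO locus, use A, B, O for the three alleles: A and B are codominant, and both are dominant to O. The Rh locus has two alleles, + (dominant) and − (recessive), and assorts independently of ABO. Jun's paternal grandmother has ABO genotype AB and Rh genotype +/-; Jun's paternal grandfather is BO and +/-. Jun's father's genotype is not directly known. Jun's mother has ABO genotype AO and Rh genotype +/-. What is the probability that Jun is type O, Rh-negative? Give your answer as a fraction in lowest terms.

1/32

Jun's father's ABO genotype from AB × BO: 1/4 AB, 1/4 AO, 1/4 BB, 1/4 BO.
Crossing each possibility with the mother AO and summing P(type O): 1/4·0 + 1/4·1/4 + 1/4·0 + 1/4·1/4 = 1/8.
Similarly for Rh via the father's Rh distribution: P(Rh-) = 1/4.
Independent loci: 1/8 × 1/4 = 1/32.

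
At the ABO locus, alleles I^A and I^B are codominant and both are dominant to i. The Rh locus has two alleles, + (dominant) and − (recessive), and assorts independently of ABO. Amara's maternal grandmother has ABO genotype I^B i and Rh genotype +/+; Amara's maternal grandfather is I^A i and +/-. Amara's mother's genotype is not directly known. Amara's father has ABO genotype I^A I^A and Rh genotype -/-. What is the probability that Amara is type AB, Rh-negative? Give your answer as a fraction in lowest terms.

1/16

Amara's mother's ABO genotype from I^B i × I^A i: 1/4 I^A I^B, 1/4 I^A i, 1/4 I^B i, 1/4 i i.
Crossing each possibility with the father I^A I^A and summing P(type AB): 1/4·1/2 + 1/4·0 + 1/4·1/2 + 1/4·0 = 1/4.
Similarly for Rh via the mother's Rh distribution: P(Rh-) = 1/4.
Independent loci: 1/4 × 1/4 = 1/16.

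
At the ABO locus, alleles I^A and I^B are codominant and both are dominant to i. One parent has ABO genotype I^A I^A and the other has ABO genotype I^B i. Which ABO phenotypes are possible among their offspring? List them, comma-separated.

Gametes from I^A I^A × I^B i give offspring ABO genotypes I^A I^B, I^A i, i.e. phenotypes A, AB.

A, AB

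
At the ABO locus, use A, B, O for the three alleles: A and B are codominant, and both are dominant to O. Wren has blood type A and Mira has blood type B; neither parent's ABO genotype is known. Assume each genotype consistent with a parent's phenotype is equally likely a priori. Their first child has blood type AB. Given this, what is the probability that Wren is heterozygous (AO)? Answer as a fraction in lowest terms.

Possible genotypes: Wren ∈ {AA, AO}; Mira ∈ {BB, BO}.
Weight each parental genotype pair by prior × P(type-AB child):
  AA × BB: posterior weight 4/9.
  AA × BO: posterior weight 2/9.
  AO × BB: posterior weight 2/9.
  AO × BO: posterior weight 1/9.
Sum the posterior weight over pairs where Wren is AO: 1/3.

1/3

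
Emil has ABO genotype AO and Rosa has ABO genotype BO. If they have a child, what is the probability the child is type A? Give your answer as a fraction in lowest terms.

1/4

ABO cross AO × BO → offspring phenotypes: 1/4 O, 1/4 A, 1/4 B, 1/4 AB.
So P(type A) = 1/4.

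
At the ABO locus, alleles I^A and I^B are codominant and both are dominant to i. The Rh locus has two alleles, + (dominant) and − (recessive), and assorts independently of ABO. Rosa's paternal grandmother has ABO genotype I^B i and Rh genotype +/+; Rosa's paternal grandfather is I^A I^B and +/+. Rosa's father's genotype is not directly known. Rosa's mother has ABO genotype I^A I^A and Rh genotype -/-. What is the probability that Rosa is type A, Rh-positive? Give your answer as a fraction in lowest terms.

Rosa's father's ABO genotype from I^B i × I^A I^B: 1/4 I^A I^B, 1/4 I^A i, 1/4 I^B I^B, 1/4 I^B i.
Crossing each possibility with the mother I^A I^A and summing P(type A): 1/4·1/2 + 1/4·1 + 1/4·0 + 1/4·1/2 = 1/2.
Similarly for Rh via the father's Rh distribution: P(Rh+) = 1.
Independent loci: 1/2 × 1 = 1/2.

1/2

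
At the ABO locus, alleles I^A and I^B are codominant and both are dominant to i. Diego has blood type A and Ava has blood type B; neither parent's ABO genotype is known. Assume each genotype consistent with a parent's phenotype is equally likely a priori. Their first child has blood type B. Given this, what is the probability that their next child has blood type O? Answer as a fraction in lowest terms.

Possible genotypes: Diego ∈ {I^A I^A, I^A i}; Ava ∈ {I^B I^B, I^B i}.
Weight each parental genotype pair by prior × P(type-B child):
  I^A i × I^B I^B: posterior weight 2/3; P(next child type O) = 0.
  I^A i × I^B i: posterior weight 1/3; P(next child type O) = 1/4.
Weighted sum = 1/12.

1/12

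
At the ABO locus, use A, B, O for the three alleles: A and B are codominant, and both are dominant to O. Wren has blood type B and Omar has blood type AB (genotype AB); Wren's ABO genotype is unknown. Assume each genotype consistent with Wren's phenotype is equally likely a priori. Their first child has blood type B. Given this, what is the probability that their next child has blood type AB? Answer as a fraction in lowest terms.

Possible genotypes: Wren ∈ {BB, BO}; Omar ∈ {AB}.
Weight each parental genotype pair by prior × P(type-B child):
  BB × AB: posterior weight 1/2; P(next child type AB) = 1/2.
  BO × AB: posterior weight 1/2; P(next child type AB) = 1/4.
Weighted sum = 3/8.

3/8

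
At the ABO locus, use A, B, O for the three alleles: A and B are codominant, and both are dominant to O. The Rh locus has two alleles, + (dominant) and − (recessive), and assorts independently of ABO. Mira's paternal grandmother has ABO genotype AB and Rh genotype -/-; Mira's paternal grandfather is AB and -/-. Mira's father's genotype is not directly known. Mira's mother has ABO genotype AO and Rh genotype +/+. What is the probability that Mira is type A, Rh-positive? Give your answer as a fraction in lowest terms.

Mira's father's ABO genotype from AB × AB: 1/4 AA, 1/2 AB, 1/4 BB.
Crossing each possibility with the mother AO and summing P(type A): 1/4·1 + 1/2·1/2 + 1/4·0 = 1/2.
Similarly for Rh via the father's Rh distribution: P(Rh+) = 1.
Independent loci: 1/2 × 1 = 1/2.

1/2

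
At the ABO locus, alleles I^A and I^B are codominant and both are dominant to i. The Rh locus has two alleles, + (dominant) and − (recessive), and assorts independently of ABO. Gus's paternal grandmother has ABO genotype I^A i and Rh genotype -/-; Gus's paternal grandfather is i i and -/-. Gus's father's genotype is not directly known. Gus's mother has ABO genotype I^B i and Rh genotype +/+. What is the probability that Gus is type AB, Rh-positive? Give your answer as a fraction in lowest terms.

1/8

Gus's father's ABO genotype from I^A i × i i: 1/2 I^A i, 1/2 i i.
Crossing each possibility with the mother I^B i and summing P(type AB): 1/2·1/4 + 1/2·0 = 1/8.
Similarly for Rh via the father's Rh distribution: P(Rh+) = 1.
Independent loci: 1/8 × 1 = 1/8.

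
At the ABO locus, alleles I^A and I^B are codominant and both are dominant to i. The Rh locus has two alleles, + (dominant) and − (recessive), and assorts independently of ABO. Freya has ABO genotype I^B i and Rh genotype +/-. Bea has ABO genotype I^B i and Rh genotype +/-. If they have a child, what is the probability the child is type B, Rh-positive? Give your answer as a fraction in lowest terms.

ABO cross I^B i × I^B i → offspring phenotypes: 1/4 O, 3/4 B.
Rh cross +/- × +/- → 3/4 Rh+, 1/4 Rh-.
Independent loci: P(type B, Rh-positive) = 3/4 × 3/4 = 9/16.

9/16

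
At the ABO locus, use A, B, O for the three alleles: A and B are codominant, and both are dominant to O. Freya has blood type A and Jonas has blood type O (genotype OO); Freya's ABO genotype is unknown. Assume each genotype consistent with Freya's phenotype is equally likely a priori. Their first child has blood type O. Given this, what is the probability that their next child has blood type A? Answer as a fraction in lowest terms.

1/2

Possible genotypes: Freya ∈ {AA, AO}; Jonas ∈ {OO}.
Weight each parental genotype pair by prior × P(type-O child):
  AO × OO: posterior weight 1; P(next child type A) = 1/2.
Weighted sum = 1/2.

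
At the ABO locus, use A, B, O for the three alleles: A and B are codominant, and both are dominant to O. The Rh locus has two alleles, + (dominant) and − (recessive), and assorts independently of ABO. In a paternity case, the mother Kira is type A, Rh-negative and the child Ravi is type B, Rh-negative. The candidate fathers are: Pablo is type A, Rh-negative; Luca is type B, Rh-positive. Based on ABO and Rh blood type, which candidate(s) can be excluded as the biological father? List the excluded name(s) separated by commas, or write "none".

A candidate is excluded only if no genotype consistent with his phenotype could produce a type B, Rh-negative child with a type A, Rh-negative mother.
Pablo (type A, Rh-): no genotype consistent with that phenotype can produce a type-B Rh- child with a type-A mother.

Pablo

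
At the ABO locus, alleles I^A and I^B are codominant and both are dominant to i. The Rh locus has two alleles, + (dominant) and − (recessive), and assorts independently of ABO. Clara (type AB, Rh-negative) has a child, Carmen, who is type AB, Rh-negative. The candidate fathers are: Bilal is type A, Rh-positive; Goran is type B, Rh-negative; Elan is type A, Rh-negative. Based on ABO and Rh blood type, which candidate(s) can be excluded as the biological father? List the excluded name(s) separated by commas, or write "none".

none

A candidate is excluded only if no genotype consistent with his phenotype could produce a type AB, Rh-negative child with a type AB, Rh-negative mother.
Every candidate has at least one consistent genotype combination, so none can be excluded.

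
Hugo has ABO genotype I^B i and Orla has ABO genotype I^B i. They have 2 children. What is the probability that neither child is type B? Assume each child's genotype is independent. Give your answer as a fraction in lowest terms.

ABO cross I^B i × I^B i → 1/4 O, 3/4 B.
So P(type B) = 3/4 per child.
P(not type B) = 1/4 for one child; (1/4)^2 = 1/16.

1/16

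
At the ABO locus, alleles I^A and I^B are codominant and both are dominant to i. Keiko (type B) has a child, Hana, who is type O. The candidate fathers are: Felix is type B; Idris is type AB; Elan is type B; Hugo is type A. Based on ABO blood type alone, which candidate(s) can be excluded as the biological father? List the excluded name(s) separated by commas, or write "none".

Idris

A candidate is excluded only if no genotype consistent with his phenotype could produce a type O child with a type B mother.
Idris (type AB): no genotype consistent with that phenotype can produce a type-O child with a type-B mother.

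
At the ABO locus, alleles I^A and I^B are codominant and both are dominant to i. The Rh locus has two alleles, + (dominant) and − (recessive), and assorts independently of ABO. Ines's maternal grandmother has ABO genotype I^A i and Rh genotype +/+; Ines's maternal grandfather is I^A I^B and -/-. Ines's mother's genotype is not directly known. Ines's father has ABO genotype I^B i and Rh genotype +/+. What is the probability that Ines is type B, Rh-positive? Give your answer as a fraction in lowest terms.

3/8

Ines's mother's ABO genotype from I^A i × I^A I^B: 1/4 I^A I^A, 1/4 I^A I^B, 1/4 I^A i, 1/4 I^B i.
Crossing each possibility with the father I^B i and summing P(type B): 1/4·0 + 1/4·1/2 + 1/4·1/4 + 1/4·3/4 = 3/8.
Similarly for Rh via the mother's Rh distribution: P(Rh+) = 1.
Independent loci: 3/8 × 1 = 3/8.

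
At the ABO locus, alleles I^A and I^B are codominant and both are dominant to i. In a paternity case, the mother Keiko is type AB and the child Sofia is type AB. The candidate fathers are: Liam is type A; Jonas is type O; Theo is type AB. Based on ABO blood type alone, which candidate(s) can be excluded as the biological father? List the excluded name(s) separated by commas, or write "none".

Jonas

A candidate is excluded only if no genotype consistent with his phenotype could produce a type AB child with a type AB mother.
Jonas (type O): no genotype consistent with that phenotype can produce a type-AB child with a type-AB mother.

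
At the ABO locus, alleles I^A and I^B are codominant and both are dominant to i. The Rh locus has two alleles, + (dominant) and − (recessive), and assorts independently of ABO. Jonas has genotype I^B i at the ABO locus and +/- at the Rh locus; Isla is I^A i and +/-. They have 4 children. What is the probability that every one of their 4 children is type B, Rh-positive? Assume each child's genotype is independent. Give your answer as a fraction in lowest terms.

ABO cross I^B i × I^A i → 1/4 O, 1/4 A, 1/4 B, 1/4 AB.
Rh cross +/- × +/- → 3/4 Rh+, 1/4 Rh-; so P(type B, Rh-positive) = 1/4 × 3/4 = 3/16 per child.
All 4 independent: (3/16)^4 = 81/65536.

81/65536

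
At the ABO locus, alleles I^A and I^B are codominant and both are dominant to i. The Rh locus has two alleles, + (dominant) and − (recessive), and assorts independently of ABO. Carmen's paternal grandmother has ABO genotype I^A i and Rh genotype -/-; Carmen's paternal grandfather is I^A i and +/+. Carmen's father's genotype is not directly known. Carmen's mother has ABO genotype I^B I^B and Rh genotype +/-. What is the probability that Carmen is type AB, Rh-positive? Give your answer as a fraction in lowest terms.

3/8

Carmen's father's ABO genotype from I^A i × I^A i: 1/4 I^A I^A, 1/2 I^A i, 1/4 i i.
Crossing each possibility with the mother I^B I^B and summing P(type AB): 1/4·1 + 1/2·1/2 + 1/4·0 = 1/2.
Similarly for Rh via the father's Rh distribution: P(Rh+) = 3/4.
Independent loci: 1/2 × 3/4 = 3/8.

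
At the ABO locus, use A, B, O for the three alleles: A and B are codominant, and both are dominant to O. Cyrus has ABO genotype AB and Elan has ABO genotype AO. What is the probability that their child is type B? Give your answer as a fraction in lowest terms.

ABO cross AB × AO → offspring phenotypes: 1/2 A, 1/4 B, 1/4 AB.
So P(type B) = 1/4.

1/4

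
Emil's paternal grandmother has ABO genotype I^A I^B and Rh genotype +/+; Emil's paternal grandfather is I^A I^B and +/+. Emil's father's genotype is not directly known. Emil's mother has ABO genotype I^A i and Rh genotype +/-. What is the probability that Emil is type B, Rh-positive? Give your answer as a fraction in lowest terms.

1/4

Emil's father's ABO genotype from I^A I^B × I^A I^B: 1/4 I^A I^A, 1/2 I^A I^B, 1/4 I^B I^B.
Crossing each possibility with the mother I^A i and summing P(type B): 1/4·0 + 1/2·1/4 + 1/4·1/2 = 1/4.
Similarly for Rh via the father's Rh distribution: P(Rh+) = 1.
Independent loci: 1/4 × 1 = 1/4.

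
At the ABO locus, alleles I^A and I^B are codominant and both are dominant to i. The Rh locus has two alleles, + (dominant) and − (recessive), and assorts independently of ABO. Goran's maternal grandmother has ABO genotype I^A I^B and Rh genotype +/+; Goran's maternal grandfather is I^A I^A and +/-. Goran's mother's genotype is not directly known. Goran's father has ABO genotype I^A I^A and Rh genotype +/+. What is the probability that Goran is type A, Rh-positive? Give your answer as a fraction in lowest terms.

3/4

Goran's mother's ABO genotype from I^A I^B × I^A I^A: 1/2 I^A I^A, 1/2 I^A I^B.
Crossing each possibility with the father I^A I^A and summing P(type A): 1/2·1 + 1/2·1/2 = 3/4.
Similarly for Rh via the mother's Rh distribution: P(Rh+) = 1.
Independent loci: 3/4 × 1 = 3/4.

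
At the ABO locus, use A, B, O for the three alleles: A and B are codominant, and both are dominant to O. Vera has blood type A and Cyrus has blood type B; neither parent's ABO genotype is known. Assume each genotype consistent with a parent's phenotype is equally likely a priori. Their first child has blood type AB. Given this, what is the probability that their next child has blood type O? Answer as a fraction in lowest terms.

1/36

Possible genotypes: Vera ∈ {AA, AO}; Cyrus ∈ {BB, BO}.
Weight each parental genotype pair by prior × P(type-AB child):
  AA × BB: posterior weight 4/9; P(next child type O) = 0.
  AA × BO: posterior weight 2/9; P(next child type O) = 0.
  AO × BB: posterior weight 2/9; P(next child type O) = 0.
  AO × BO: posterior weight 1/9; P(next child type O) = 1/4.
Weighted sum = 1/36.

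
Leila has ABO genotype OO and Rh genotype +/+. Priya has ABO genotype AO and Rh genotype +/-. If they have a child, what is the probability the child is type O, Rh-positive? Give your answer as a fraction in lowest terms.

ABO cross OO × AO → offspring phenotypes: 1/2 O, 1/2 A.
Rh cross +/+ × +/- → 1 Rh+.
Independent loci: P(type O, Rh-positive) = 1/2 × 1 = 1/2.

1/2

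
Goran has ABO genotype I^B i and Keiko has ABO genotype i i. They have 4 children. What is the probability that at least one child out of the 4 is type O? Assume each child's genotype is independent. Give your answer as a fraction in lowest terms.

15/16

ABO cross I^B i × i i → 1/2 O, 1/2 B.
So P(type O) = 1/2 per child.
P(none) = (1/2)^4 = 1/16; P(at least one) = 1 − 1/16 = 15/16.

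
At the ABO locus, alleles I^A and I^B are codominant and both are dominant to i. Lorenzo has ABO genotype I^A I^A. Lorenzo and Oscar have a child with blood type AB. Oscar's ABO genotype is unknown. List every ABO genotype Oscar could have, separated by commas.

For each candidate genotype of Oscar, check whether crossing it with I^A I^A can produce every observed child phenotype.
  I^A I^A → possible child types {A} ✗
  I^A I^B → possible child types {A, AB} ✓
  I^A i → possible child types {A} ✗
  I^B I^B → possible child types {AB} ✓
  I^B i → possible child types {A, AB} ✓
  i i → possible child types {A} ✗

I^A I^B, I^B I^B, I^B i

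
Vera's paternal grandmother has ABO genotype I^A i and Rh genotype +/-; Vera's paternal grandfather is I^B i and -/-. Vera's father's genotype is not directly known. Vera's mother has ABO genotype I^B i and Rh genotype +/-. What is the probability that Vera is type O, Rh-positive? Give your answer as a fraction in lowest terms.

5/32

Vera's father's ABO genotype from I^A i × I^B i: 1/4 I^A I^B, 1/4 I^A i, 1/4 I^B i, 1/4 i i.
Crossing each possibility with the mother I^B i and summing P(type O): 1/4·0 + 1/4·1/4 + 1/4·1/4 + 1/4·1/2 = 1/4.
Similarly for Rh via the father's Rh distribution: P(Rh+) = 5/8.
Independent loci: 1/4 × 5/8 = 5/32.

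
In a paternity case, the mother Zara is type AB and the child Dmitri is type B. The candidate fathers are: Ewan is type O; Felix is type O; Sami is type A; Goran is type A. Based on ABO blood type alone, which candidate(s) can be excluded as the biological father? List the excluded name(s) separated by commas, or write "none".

none

A candidate is excluded only if no genotype consistent with his phenotype could produce a type B child with a type AB mother.
Every candidate has at least one consistent genotype combination, so none can be excluded.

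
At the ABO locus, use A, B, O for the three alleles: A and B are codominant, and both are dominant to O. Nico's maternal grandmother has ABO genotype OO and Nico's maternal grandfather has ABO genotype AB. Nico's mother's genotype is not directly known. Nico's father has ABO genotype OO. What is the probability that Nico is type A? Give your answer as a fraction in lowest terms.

1/4

Nico's mother's ABO genotype from OO × AB: 1/2 AO, 1/2 BO.
Crossing each possibility with the father OO and summing P(type A): 1/2·1/2 + 1/2·0 = 1/4.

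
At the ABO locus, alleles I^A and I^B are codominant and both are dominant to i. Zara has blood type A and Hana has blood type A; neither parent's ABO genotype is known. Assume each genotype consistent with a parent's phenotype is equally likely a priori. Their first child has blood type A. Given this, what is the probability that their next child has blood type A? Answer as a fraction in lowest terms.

Possible genotypes: Zara ∈ {I^A I^A, I^A i}; Hana ∈ {I^A I^A, I^A i}.
Weight each parental genotype pair by prior × P(type-A child):
  I^A I^A × I^A I^A: posterior weight 4/15; P(next child type A) = 1.
  I^A I^A × I^A i: posterior weight 4/15; P(next child type A) = 1.
  I^A i × I^A I^A: posterior weight 4/15; P(next child type A) = 1.
  I^A i × I^A i: posterior weight 1/5; P(next child type A) = 3/4.
Weighted sum = 19/20.

19/20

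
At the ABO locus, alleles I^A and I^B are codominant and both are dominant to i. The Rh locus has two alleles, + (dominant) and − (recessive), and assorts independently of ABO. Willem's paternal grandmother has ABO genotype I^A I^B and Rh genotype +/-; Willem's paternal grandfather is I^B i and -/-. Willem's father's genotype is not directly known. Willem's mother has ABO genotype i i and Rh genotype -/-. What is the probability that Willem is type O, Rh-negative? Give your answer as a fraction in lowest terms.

Willem's father's ABO genotype from I^A I^B × I^B i: 1/4 I^A I^B, 1/4 I^A i, 1/4 I^B I^B, 1/4 I^B i.
Crossing each possibility with the mother i i and summing P(type O): 1/4·0 + 1/4·1/2 + 1/4·0 + 1/4·1/2 = 1/4.
Similarly for Rh via the father's Rh distribution: P(Rh-) = 3/4.
Independent loci: 1/4 × 3/4 = 3/16.

3/16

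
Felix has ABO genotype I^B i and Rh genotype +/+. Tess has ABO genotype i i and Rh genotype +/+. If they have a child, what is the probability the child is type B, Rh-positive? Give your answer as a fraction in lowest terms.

1/2

ABO cross I^B i × i i → offspring phenotypes: 1/2 O, 1/2 B.
Rh cross +/+ × +/+ → 1 Rh+.
Independent loci: P(type B, Rh-positive) = 1/2 × 1 = 1/2.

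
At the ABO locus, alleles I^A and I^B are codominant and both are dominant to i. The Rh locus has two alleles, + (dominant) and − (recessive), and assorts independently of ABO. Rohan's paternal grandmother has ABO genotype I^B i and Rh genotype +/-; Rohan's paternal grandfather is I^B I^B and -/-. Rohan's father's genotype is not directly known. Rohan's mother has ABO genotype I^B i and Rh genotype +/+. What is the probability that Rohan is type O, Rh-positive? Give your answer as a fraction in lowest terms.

Rohan's father's ABO genotype from I^B i × I^B I^B: 1/2 I^B I^B, 1/2 I^B i.
Crossing each possibility with the mother I^B i and summing P(type O): 1/2·0 + 1/2·1/4 = 1/8.
Similarly for Rh via the father's Rh distribution: P(Rh+) = 1.
Independent loci: 1/8 × 1 = 1/8.

1/8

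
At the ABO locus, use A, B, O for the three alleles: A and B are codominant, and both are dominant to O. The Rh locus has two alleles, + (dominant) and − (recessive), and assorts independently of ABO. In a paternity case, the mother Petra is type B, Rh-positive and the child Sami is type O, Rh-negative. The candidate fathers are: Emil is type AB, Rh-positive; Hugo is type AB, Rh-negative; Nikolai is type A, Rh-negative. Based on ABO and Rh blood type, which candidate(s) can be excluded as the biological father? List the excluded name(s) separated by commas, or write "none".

A candidate is excluded only if no genotype consistent with his phenotype could produce a type O, Rh-negative child with a type B, Rh-positive mother.
Emil (type AB, Rh+): no genotype consistent with that phenotype can produce a type-O Rh- child with a type-B mother.
Hugo (type AB, Rh-): no genotype consistent with that phenotype can produce a type-O Rh- child with a type-B mother.

Emil, Hugo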